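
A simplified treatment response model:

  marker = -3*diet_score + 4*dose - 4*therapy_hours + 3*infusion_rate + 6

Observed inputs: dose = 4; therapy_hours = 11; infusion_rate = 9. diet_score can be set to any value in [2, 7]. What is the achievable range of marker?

-16 to -1

Substituting into the marker equation gives marker = -3*diet_score + 5.
Linear in diet_score, so extremes are at the endpoints: diet_score = 2 gives marker = -1; diet_score = 7 gives marker = -16.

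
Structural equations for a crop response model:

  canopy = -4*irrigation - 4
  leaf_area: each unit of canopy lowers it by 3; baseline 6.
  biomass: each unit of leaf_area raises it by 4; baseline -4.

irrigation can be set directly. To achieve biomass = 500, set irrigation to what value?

irrigation = 9

Substituting into the leaf_area equation gives leaf_area = 12*irrigation + 18.
Substituting into the biomass equation gives biomass = 48*irrigation + 68.
Solve 48*irrigation + 68 = 500: irrigation = (500 - 68) / 48 = 9.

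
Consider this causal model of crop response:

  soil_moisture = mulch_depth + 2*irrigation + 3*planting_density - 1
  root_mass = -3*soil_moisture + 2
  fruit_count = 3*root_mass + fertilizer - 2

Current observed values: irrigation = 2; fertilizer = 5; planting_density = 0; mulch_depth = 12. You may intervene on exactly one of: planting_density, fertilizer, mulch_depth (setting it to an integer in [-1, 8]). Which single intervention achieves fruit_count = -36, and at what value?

set mulch_depth = 2

Intervening on planting_density: fruit_count = -27*planting_density - 126. Reaching -36 requires planting_density = -10/3, not an integer.
Intervening on fertilizer: fruit_count = fertilizer - 131. Reaching -36 requires fertilizer = 95, outside [-1, 8].
Intervening on mulch_depth: with other inputs at their observed values, fruit_count = -9*mulch_depth - 18. Solving for -36 gives mulch_depth = 2, within [-1, 8].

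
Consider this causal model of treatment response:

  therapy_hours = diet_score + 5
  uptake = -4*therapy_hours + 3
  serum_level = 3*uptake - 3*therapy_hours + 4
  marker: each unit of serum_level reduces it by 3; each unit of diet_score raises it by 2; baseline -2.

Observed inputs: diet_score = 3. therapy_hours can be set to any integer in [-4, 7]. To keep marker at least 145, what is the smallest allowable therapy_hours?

Intervening on therapy_hours fixes its value directly, overriding its dependence on diet_score.
Substituting into the serum_level equation gives serum_level = -15*therapy_hours + 13.
This gives marker = 45*therapy_hours - 35.
Require 45*therapy_hours - 35 ≥ 145, so therapy_hours ≥ 4.
The smallest integer in [-4, 7] satisfying this is 4.

therapy_hours = 4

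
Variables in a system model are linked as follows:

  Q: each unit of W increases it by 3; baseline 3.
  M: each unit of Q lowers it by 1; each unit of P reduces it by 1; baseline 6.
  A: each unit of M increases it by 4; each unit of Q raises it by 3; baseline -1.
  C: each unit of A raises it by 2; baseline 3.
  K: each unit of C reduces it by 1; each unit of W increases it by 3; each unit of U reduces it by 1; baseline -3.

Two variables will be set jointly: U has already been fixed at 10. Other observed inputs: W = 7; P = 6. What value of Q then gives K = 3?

Q = -2

With U held at 10:
Intervening on Q fixes its value directly, overriding its dependence on W.
Substituting into the M equation gives M = -Q.
This gives A = -Q - 1.
This gives C = -2*Q + 1.
Substituting into the K equation gives K = 2*Q + 7.
Solve 2*Q + 7 = 3: Q = (3 - 7) / 2 = -2.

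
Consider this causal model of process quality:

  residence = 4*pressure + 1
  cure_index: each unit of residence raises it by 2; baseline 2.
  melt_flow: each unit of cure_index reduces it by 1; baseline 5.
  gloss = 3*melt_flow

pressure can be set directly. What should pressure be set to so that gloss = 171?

pressure = -7

Substituting into the cure_index equation gives cure_index = 8*pressure + 4.
Substituting into the melt_flow equation gives melt_flow = -8*pressure + 1.
This gives gloss = -24*pressure + 3.
Solve -24*pressure + 3 = 171: pressure = (171 - 3) / -24 = -7.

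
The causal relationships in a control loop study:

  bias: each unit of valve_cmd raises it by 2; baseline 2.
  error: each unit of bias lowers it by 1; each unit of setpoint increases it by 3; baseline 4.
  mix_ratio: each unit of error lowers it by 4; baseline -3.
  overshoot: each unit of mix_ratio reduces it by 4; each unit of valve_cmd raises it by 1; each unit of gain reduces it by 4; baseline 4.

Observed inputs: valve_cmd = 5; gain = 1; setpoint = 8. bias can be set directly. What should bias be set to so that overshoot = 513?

bias = -3

Intervening on bias fixes its value directly, overriding its dependence on valve_cmd.
Substituting into the error equation gives error = -bias + 28.
Substituting into the mix_ratio equation gives mix_ratio = 4*bias - 115.
Substituting into the overshoot equation gives overshoot = -16*bias + 465.
Solve -16*bias + 465 = 513: bias = (513 - 465) / -16 = -3.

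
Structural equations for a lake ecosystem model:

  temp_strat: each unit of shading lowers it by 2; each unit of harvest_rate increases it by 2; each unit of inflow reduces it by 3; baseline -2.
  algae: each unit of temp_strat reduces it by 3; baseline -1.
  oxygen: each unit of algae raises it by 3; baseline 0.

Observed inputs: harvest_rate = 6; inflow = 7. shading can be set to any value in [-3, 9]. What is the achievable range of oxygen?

42 to 258

Substituting into the temp_strat equation gives temp_strat = -2*shading - 11.
This gives algae = 6*shading + 32.
Substituting into the oxygen equation gives oxygen = 18*shading + 96.
Linear in shading, so extremes are at the endpoints: shading = -3 gives oxygen = 42; shading = 9 gives oxygen = 258.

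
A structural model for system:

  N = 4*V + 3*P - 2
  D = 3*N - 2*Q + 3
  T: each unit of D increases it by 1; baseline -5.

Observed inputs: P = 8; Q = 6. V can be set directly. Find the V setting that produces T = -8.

V = -5

Substituting into the N equation gives N = 4*V + 22.
Substituting into the D equation gives D = 12*V + 57.
Substituting into the T equation gives T = 12*V + 52.
Solve 12*V + 52 = -8: V = (-8 - 52) / 12 = -5.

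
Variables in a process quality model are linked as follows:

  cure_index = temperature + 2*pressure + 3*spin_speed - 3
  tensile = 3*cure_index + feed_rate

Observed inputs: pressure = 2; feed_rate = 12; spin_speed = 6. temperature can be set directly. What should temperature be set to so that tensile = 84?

Substituting into the cure_index equation gives cure_index = temperature + 19.
So tensile = 3*temperature + 69.
Solve 3*temperature + 69 = 84: temperature = (84 - 69) / 3 = 5.

temperature = 5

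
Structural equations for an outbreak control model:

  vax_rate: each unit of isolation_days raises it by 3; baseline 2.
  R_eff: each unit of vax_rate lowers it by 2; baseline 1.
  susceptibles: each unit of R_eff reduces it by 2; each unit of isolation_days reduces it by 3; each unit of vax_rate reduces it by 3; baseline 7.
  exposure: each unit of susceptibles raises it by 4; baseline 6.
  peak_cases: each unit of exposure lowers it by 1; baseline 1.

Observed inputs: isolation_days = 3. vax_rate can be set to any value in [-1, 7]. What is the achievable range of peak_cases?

Intervening on vax_rate fixes its value directly, overriding its dependence on isolation_days.
Substituting into the susceptibles equation gives susceptibles = vax_rate - 4.
Substituting into the exposure equation gives exposure = 4*vax_rate - 10.
Substituting into the peak_cases equation gives peak_cases = -4*vax_rate + 11.
Linear in vax_rate, so extremes are at the endpoints: vax_rate = -1 gives peak_cases = 15; vax_rate = 7 gives peak_cases = -17.

-17 to 15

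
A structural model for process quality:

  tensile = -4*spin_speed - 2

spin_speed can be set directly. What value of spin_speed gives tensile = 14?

Solve -4*spin_speed - 2 = 14: spin_speed = (14 + 2) / -4 = -4.

spin_speed = -4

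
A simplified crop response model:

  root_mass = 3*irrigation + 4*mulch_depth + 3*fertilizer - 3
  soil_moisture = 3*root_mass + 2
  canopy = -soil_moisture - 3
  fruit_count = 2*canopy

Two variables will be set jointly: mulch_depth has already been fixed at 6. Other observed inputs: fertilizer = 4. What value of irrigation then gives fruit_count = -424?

With mulch_depth held at 6:
Substituting into the root_mass equation gives root_mass = 3*irrigation + 33.
This gives soil_moisture = 9*irrigation + 101.
This gives canopy = -9*irrigation - 104.
So fruit_count = -18*irrigation - 208.
Solve -18*irrigation - 208 = -424: irrigation = (-424 + 208) / -18 = 12.

irrigation = 12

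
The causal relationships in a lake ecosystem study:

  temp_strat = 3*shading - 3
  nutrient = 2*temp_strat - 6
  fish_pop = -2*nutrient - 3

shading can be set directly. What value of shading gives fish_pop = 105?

Substituting into the nutrient equation gives nutrient = 6*shading - 12.
Substituting into the fish_pop equation gives fish_pop = -12*shading + 21.
Solve -12*shading + 21 = 105: shading = (105 - 21) / -12 = -7.

shading = -7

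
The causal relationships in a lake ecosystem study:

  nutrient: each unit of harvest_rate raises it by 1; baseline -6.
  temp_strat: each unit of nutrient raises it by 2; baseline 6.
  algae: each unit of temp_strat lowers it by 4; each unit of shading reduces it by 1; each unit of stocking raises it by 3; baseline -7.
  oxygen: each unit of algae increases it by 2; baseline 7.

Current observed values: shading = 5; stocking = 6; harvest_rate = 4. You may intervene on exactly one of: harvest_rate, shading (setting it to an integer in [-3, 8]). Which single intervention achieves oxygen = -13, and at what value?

Intervening on harvest_rate: with other inputs at their observed values, oxygen = -16*harvest_rate + 67. Solving for -13 gives harvest_rate = 5, within [-3, 8].
Intervening on shading: oxygen = -2*shading + 13. Reaching -13 requires shading = 13, outside [-3, 8].

set harvest_rate = 5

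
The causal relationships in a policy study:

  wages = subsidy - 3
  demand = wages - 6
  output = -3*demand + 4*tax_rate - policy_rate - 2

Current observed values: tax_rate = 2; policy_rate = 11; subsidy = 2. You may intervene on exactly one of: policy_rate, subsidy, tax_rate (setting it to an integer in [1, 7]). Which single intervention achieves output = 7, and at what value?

set subsidy = 5

Intervening on policy_rate: output = -policy_rate + 27. Reaching 7 requires policy_rate = 20, outside [1, 7].
Intervening on subsidy: with other inputs at their observed values, output = -3*subsidy + 22. Solving for 7 gives subsidy = 5, within [1, 7].
Intervening on tax_rate: output = 4*tax_rate + 8. Reaching 7 requires tax_rate = -1/4, not an integer.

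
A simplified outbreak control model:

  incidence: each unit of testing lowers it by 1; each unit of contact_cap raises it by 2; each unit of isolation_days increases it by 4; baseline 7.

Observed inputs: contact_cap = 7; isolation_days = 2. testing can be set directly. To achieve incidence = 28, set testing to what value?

testing = 1

Substituting into the incidence equation gives incidence = -testing + 29.
Solve -testing + 29 = 28: testing = (28 - 29) / -1 = 1.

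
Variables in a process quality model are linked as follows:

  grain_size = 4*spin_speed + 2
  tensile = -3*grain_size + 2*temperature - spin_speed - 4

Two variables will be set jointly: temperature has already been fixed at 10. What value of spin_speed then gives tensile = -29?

spin_speed = 3

With temperature held at 10:
Substituting into the tensile equation gives tensile = -13*spin_speed + 10.
Solve -13*spin_speed + 10 = -29: spin_speed = (-29 - 10) / -13 = 3.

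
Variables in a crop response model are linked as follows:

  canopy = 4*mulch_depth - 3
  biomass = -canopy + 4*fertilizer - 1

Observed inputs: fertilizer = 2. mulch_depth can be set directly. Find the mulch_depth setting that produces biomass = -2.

mulch_depth = 3

Substituting into the biomass equation gives biomass = -4*mulch_depth + 10.
Solve -4*mulch_depth + 10 = -2: mulch_depth = (-2 - 10) / -4 = 3.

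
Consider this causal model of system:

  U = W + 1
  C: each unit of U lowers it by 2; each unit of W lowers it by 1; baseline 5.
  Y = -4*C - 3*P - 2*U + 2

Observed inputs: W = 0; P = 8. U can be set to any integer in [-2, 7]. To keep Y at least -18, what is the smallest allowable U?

U = 4

Intervening on U fixes its value directly, overriding its dependence on W.
Substituting into the C equation gives C = -2*U + 5.
Substituting into the Y equation gives Y = 6*U - 42.
Require 6*U - 42 ≥ -18, so U ≥ 4.
The smallest integer in [-2, 7] satisfying this is 4.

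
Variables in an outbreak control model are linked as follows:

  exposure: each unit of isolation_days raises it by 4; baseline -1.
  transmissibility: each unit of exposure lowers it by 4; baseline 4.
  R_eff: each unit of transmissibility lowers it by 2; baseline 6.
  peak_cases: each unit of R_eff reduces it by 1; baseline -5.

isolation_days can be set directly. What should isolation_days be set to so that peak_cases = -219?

Substituting into the transmissibility equation gives transmissibility = -16*isolation_days + 8.
Substituting into the R_eff equation gives R_eff = 32*isolation_days - 10.
Substituting into the peak_cases equation gives peak_cases = -32*isolation_days + 5.
Solve -32*isolation_days + 5 = -219: isolation_days = (-219 - 5) / -32 = 7.

isolation_days = 7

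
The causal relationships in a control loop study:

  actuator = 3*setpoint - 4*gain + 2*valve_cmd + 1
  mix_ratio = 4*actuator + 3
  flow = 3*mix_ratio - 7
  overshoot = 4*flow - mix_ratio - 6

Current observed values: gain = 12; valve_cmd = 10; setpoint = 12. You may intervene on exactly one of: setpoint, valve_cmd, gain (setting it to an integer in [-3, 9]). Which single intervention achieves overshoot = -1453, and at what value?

set setpoint = -2

Intervening on setpoint: with other inputs at their observed values, overshoot = 132*setpoint - 1189. Solving for -1453 gives setpoint = -2, within [-3, 9].
Intervening on valve_cmd: overshoot = 88*valve_cmd - 485. Reaching -1453 requires valve_cmd = -11, outside [-3, 9].
Intervening on gain: overshoot = -176*gain + 2507. Reaching -1453 requires gain = 45/2, not an integer.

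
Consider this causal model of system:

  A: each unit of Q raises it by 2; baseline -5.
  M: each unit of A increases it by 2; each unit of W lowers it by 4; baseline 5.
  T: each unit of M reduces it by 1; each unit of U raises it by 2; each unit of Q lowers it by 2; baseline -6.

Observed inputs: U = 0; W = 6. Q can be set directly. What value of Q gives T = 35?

Substituting into the M equation gives M = 4*Q - 29.
Substituting into the T equation gives T = -6*Q + 23.
Solve -6*Q + 23 = 35: Q = (35 - 23) / -6 = -2.

Q = -2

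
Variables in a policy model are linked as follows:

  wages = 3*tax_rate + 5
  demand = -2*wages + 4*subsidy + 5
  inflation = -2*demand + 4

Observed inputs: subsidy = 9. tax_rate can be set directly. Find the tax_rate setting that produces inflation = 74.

Substituting into the demand equation gives demand = -6*tax_rate + 31.
This gives inflation = 12*tax_rate - 58.
Solve 12*tax_rate - 58 = 74: tax_rate = (74 + 58) / 12 = 11.

tax_rate = 11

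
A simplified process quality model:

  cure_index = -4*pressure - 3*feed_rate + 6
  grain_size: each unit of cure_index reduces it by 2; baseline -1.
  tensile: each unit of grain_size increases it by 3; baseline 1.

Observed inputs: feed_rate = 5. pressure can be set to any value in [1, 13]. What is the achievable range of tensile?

76 to 364

Substituting into the cure_index equation gives cure_index = -4*pressure - 9.
So grain_size = 8*pressure + 17.
This gives tensile = 24*pressure + 52.
Linear in pressure, so extremes are at the endpoints: pressure = 1 gives tensile = 76; pressure = 13 gives tensile = 364.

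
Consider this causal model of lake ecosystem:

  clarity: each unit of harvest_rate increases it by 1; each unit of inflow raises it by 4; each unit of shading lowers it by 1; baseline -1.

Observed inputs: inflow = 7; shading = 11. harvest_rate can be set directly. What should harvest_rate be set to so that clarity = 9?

harvest_rate = -7

Substituting into the clarity equation gives clarity = harvest_rate + 16.
Solve harvest_rate + 16 = 9: harvest_rate = (9 - 16) / 1 = -7.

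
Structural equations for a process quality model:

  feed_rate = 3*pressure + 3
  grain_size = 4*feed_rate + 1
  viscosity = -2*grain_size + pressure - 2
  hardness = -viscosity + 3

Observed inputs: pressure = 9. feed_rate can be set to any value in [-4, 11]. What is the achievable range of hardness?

Intervening on feed_rate fixes its value directly, overriding its dependence on pressure.
Substituting into the viscosity equation gives viscosity = -8*feed_rate + 5.
Substituting into the hardness equation gives hardness = 8*feed_rate - 2.
Linear in feed_rate, so extremes are at the endpoints: feed_rate = -4 gives hardness = -34; feed_rate = 11 gives hardness = 86.

-34 to 86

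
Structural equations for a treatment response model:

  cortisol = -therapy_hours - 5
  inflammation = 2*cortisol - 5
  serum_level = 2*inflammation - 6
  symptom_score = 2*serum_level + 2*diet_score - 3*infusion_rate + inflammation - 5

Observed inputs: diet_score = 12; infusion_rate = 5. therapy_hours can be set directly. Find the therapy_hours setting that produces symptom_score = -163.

therapy_hours = 8

Substituting into the inflammation equation gives inflammation = -2*therapy_hours - 15.
Substituting into the serum_level equation gives serum_level = -4*therapy_hours - 36.
Substituting into the symptom_score equation gives symptom_score = -10*therapy_hours - 83.
Solve -10*therapy_hours - 83 = -163: therapy_hours = (-163 + 83) / -10 = 8.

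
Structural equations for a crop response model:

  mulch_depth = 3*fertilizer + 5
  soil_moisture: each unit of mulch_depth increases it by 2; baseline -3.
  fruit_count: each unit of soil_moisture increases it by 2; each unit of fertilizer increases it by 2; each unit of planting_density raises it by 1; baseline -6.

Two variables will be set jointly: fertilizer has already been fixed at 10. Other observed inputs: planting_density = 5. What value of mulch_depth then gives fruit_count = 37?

With fertilizer held at 10:
Intervening on mulch_depth fixes its value directly, overriding its dependence on fertilizer.
Substituting into the fruit_count equation gives fruit_count = 4*mulch_depth + 13.
Solve 4*mulch_depth + 13 = 37: mulch_depth = (37 - 13) / 4 = 6.

mulch_depth = 6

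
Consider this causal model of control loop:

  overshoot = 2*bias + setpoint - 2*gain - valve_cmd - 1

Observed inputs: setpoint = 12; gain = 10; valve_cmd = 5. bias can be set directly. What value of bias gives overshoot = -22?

bias = -4

Substituting into the overshoot equation gives overshoot = 2*bias - 14.
Solve 2*bias - 14 = -22: bias = (-22 + 14) / 2 = -4.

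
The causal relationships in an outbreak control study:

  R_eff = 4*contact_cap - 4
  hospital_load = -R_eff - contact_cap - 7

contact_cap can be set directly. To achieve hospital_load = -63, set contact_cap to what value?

contact_cap = 12

Substituting into the hospital_load equation gives hospital_load = -5*contact_cap - 3.
Solve -5*contact_cap - 3 = -63: contact_cap = (-63 + 3) / -5 = 12.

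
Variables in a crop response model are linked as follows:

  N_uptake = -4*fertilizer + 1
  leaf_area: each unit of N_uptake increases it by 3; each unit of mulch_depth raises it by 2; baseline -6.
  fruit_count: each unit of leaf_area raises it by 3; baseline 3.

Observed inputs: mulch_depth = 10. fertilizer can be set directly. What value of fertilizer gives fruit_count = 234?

fertilizer = -5

Substituting into the leaf_area equation gives leaf_area = -12*fertilizer + 17.
Substituting into the fruit_count equation gives fruit_count = -36*fertilizer + 54.
Solve -36*fertilizer + 54 = 234: fertilizer = (234 - 54) / -36 = -5.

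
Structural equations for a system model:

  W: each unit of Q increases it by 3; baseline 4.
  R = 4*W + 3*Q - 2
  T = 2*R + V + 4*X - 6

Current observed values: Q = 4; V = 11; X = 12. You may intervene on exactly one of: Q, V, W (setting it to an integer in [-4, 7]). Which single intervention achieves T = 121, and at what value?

set W = 6

Intervening on Q: T = 30*Q + 81. Reaching 121 requires Q = 4/3, not an integer.
Intervening on V: T = V + 190. Reaching 121 requires V = -69, outside [-4, 7].
Intervening on W: with other inputs at their observed values, T = 8*W + 73. Solving for 121 gives W = 6, within [-4, 7].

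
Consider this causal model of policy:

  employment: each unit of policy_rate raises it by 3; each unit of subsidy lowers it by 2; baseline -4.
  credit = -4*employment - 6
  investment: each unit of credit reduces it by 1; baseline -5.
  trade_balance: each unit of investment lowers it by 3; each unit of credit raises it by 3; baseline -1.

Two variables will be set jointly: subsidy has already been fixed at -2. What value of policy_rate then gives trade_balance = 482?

policy_rate = -7

With subsidy held at -2:
Substituting into the employment equation gives employment = 3*policy_rate.
Substituting into the credit equation gives credit = -12*policy_rate - 6.
So investment = 12*policy_rate + 1.
This gives trade_balance = -72*policy_rate - 22.
Solve -72*policy_rate - 22 = 482: policy_rate = (482 + 22) / -72 = -7.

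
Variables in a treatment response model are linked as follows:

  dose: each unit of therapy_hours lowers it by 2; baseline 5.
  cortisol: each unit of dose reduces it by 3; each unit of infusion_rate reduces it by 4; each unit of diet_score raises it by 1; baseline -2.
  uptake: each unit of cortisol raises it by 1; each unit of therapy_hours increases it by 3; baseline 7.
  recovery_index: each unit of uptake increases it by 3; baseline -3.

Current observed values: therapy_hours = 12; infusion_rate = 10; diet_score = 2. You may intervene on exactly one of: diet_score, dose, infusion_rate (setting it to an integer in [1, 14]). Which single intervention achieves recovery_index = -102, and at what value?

set dose = 12

Intervening on diet_score: recovery_index = 3*diet_score + 171. Reaching -102 requires diet_score = -91, outside [1, 14].
Intervening on dose: with other inputs at their observed values, recovery_index = -9*dose + 6. Solving for -102 gives dose = 12, within [1, 14].
Intervening on infusion_rate: recovery_index = -12*infusion_rate + 297. Reaching -102 requires infusion_rate = 133/4, not an integer.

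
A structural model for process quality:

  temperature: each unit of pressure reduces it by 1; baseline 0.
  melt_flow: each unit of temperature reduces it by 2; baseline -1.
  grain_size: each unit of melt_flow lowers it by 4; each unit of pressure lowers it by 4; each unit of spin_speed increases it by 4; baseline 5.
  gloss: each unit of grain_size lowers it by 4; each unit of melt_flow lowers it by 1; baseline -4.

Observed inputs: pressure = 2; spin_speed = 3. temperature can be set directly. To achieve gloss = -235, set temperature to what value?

Intervening on temperature fixes its value directly, overriding its dependence on pressure.
Substituting into the grain_size equation gives grain_size = 8*temperature + 13.
This gives gloss = -30*temperature - 55.
Solve -30*temperature - 55 = -235: temperature = (-235 + 55) / -30 = 6.

temperature = 6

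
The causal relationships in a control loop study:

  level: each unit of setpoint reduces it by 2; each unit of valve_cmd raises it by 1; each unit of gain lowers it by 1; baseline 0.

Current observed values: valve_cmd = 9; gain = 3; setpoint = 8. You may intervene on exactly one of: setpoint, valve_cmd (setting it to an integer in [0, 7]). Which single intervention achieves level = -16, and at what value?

Intervening on setpoint: level = -2*setpoint + 6. Reaching -16 requires setpoint = 11, outside [0, 7].
Intervening on valve_cmd: with other inputs at their observed values, level = valve_cmd - 19. Solving for -16 gives valve_cmd = 3, within [0, 7].

set valve_cmd = 3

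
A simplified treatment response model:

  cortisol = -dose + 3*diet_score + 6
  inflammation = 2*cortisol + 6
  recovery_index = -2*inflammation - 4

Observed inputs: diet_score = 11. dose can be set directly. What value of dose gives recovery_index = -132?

dose = 10

Substituting into the cortisol equation gives cortisol = -dose + 39.
Substituting into the inflammation equation gives inflammation = -2*dose + 84.
Substituting into the recovery_index equation gives recovery_index = 4*dose - 172.
Solve 4*dose - 172 = -132: dose = (-132 + 172) / 4 = 10.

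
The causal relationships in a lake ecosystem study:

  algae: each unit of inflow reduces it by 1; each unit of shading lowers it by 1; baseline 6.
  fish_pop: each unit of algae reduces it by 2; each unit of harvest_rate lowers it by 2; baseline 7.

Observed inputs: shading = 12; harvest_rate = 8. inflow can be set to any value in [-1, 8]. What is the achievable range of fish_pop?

1 to 19

Substituting into the algae equation gives algae = -inflow - 6.
Substituting into the fish_pop equation gives fish_pop = 2*inflow + 3.
Linear in inflow, so extremes are at the endpoints: inflow = -1 gives fish_pop = 1; inflow = 8 gives fish_pop = 19.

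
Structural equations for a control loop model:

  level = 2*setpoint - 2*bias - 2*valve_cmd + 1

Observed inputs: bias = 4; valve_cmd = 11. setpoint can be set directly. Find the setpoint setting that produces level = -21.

Substituting into the level equation gives level = 2*setpoint - 29.
Solve 2*setpoint - 29 = -21: setpoint = (-21 + 29) / 2 = 4.

setpoint = 4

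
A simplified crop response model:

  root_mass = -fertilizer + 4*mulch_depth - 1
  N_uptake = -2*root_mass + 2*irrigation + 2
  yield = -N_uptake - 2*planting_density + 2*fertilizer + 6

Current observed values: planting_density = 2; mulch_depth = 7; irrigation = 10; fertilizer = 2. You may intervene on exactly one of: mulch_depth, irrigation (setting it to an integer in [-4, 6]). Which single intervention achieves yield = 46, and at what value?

Intervening on mulch_depth: yield = 8*mulch_depth - 22. Reaching 46 requires mulch_depth = 17/2, not an integer.
Intervening on irrigation: with other inputs at their observed values, yield = -2*irrigation + 54. Solving for 46 gives irrigation = 4, within [-4, 6].

set irrigation = 4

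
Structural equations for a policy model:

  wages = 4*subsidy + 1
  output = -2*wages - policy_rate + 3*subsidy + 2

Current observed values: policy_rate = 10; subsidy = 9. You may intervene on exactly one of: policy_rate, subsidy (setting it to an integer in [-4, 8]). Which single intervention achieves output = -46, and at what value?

set policy_rate = 1

Intervening on policy_rate: with other inputs at their observed values, output = -policy_rate - 45. Solving for -46 gives policy_rate = 1, within [-4, 8].
Intervening on subsidy: output = -5*subsidy - 10. Reaching -46 requires subsidy = 36/5, not an integer.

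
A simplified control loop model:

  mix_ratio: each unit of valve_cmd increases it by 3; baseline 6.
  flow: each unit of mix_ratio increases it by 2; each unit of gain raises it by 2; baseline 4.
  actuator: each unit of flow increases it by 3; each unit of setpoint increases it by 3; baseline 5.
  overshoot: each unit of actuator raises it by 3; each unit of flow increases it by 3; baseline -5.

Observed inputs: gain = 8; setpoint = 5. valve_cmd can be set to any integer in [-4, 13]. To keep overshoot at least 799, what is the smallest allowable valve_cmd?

Substituting into the flow equation gives flow = 6*valve_cmd + 32.
Substituting into the actuator equation gives actuator = 18*valve_cmd + 116.
overshoot becomes 72*valve_cmd + 439.
Require 72*valve_cmd + 439 ≥ 799, so valve_cmd ≥ 5.
The smallest integer in [-4, 13] satisfying this is 5.

valve_cmd = 5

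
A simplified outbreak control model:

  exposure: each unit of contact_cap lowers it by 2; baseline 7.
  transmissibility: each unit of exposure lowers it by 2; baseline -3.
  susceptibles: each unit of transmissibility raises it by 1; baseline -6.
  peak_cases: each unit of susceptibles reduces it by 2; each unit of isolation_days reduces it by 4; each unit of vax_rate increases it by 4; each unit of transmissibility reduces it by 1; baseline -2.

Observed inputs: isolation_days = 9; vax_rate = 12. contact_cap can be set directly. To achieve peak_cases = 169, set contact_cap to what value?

contact_cap = -8

Substituting into the transmissibility equation gives transmissibility = 4*contact_cap - 17.
Substituting into the susceptibles equation gives susceptibles = 4*contact_cap - 23.
Substituting into the peak_cases equation gives peak_cases = -12*contact_cap + 73.
Solve -12*contact_cap + 73 = 169: contact_cap = (169 - 73) / -12 = -8.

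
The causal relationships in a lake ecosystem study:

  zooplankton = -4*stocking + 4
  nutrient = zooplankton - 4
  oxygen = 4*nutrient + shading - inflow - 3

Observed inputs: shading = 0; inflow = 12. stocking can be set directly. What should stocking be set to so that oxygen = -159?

stocking = 9

Substituting into the nutrient equation gives nutrient = -4*stocking.
Substituting into the oxygen equation gives oxygen = -16*stocking - 15.
Solve -16*stocking - 15 = -159: stocking = (-159 + 15) / -16 = 9.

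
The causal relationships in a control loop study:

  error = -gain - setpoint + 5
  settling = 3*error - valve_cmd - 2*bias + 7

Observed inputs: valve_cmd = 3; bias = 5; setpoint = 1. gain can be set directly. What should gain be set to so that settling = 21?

gain = -5

Substituting into the error equation gives error = -gain + 4.
Substituting into the settling equation gives settling = -3*gain + 6.
Solve -3*gain + 6 = 21: gain = (21 - 6) / -3 = -5.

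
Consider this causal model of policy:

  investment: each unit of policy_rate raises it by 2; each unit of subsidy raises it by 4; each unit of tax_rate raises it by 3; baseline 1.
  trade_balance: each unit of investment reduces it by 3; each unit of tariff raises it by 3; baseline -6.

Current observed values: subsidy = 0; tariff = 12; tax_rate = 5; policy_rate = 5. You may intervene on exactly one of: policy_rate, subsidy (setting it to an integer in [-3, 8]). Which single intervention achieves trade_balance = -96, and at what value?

set subsidy = 4

Intervening on policy_rate: trade_balance = -6*policy_rate - 18. Reaching -96 requires policy_rate = 13, outside [-3, 8].
Intervening on subsidy: with other inputs at their observed values, trade_balance = -12*subsidy - 48. Solving for -96 gives subsidy = 4, within [-3, 8].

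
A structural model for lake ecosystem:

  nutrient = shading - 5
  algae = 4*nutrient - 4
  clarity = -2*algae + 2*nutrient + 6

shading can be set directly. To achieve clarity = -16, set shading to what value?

Substituting into the algae equation gives algae = 4*shading - 24.
This gives clarity = -6*shading + 44.
Solve -6*shading + 44 = -16: shading = (-16 - 44) / -6 = 10.

shading = 10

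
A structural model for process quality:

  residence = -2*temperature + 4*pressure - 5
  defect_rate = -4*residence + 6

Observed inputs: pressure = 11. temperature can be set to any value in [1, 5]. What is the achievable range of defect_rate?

Substituting into the residence equation gives residence = -2*temperature + 39.
Substituting into the defect_rate equation gives defect_rate = 8*temperature - 150.
Linear in temperature, so extremes are at the endpoints: temperature = 1 gives defect_rate = -142; temperature = 5 gives defect_rate = -110.

-142 to -110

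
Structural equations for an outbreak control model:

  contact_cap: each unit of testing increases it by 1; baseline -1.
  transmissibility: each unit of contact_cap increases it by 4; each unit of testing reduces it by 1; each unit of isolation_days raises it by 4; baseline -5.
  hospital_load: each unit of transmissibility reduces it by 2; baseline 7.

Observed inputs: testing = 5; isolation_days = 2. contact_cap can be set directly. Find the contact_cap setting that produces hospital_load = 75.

Intervening on contact_cap fixes its value directly, overriding its dependence on testing.
Substituting into the transmissibility equation gives transmissibility = 4*contact_cap - 2.
Substituting into the hospital_load equation gives hospital_load = -8*contact_cap + 11.
Solve -8*contact_cap + 11 = 75: contact_cap = (75 - 11) / -8 = -8.

contact_cap = -8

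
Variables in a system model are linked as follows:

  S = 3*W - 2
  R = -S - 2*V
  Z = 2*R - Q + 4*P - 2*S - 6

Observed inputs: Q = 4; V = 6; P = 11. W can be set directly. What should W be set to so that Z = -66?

W = 7

Substituting into the R equation gives R = -3*W - 10.
Substituting into the Z equation gives Z = -12*W + 18.
Solve -12*W + 18 = -66: W = (-66 - 18) / -12 = 7.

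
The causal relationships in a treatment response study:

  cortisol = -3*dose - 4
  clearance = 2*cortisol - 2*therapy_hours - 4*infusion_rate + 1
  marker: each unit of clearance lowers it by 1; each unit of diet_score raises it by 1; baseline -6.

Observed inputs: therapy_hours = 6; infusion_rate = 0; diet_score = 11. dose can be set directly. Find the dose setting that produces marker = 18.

dose = -1

Substituting into the clearance equation gives clearance = -6*dose - 19.
Substituting into the marker equation gives marker = 6*dose + 24.
Solve 6*dose + 24 = 18: dose = (18 - 24) / 6 = -1.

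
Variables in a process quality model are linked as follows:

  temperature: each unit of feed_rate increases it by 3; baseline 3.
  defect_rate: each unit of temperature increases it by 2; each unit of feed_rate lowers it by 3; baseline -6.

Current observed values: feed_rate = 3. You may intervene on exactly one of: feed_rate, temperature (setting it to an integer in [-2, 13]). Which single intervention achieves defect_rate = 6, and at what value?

set feed_rate = 2

Intervening on feed_rate: with other inputs at their observed values, defect_rate = 3*feed_rate. Solving for 6 gives feed_rate = 2, within [-2, 13].
Intervening on temperature: defect_rate = 2*temperature - 15. Reaching 6 requires temperature = 21/2, not an integer.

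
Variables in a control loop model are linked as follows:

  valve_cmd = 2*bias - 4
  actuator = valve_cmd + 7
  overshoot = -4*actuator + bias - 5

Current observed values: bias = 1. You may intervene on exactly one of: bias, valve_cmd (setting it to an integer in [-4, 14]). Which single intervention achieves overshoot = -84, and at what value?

Intervening on bias: overshoot = -7*bias - 17. Reaching -84 requires bias = 67/7, not an integer.
Intervening on valve_cmd: with other inputs at their observed values, overshoot = -4*valve_cmd - 32. Solving for -84 gives valve_cmd = 13, within [-4, 14].

set valve_cmd = 13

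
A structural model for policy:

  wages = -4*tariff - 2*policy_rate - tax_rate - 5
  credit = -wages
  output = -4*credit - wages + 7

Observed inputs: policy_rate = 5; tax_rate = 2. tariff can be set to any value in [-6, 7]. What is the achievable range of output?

-128 to 28

Substituting into the wages equation gives wages = -4*tariff - 17.
Substituting into the credit equation gives credit = 4*tariff + 17.
So output = -12*tariff - 44.
Linear in tariff, so extremes are at the endpoints: tariff = -6 gives output = 28; tariff = 7 gives output = -128.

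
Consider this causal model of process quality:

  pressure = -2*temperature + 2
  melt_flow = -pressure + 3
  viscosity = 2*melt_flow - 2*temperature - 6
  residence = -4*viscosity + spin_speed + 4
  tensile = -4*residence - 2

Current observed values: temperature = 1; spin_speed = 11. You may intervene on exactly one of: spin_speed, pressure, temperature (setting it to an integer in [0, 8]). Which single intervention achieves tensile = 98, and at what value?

set temperature = 7

Intervening on spin_speed: tensile = -4*spin_speed - 50. Reaching 98 requires spin_speed = -37, outside [0, 8].
Intervening on pressure: tensile = -32*pressure - 94. Reaching 98 requires pressure = -6, outside [0, 8].
Intervening on temperature: with other inputs at their observed values, tensile = 32*temperature - 126. Solving for 98 gives temperature = 7, within [0, 8].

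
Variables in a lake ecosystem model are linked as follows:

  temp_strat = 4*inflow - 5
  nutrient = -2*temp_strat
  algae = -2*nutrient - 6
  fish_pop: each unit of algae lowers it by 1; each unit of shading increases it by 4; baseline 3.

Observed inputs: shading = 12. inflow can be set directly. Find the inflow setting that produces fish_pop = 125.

inflow = -3

Substituting into the nutrient equation gives nutrient = -8*inflow + 10.
Substituting into the algae equation gives algae = 16*inflow - 26.
Substituting into the fish_pop equation gives fish_pop = -16*inflow + 77.
Solve -16*inflow + 77 = 125: inflow = (125 - 77) / -16 = -3.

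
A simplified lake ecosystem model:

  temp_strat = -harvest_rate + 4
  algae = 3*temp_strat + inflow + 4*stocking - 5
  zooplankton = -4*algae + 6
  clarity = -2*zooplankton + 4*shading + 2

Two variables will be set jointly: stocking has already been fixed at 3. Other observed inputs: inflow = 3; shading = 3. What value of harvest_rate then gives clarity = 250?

harvest_rate = -3

With stocking held at 3:
Substituting into the algae equation gives algae = -3*harvest_rate + 22.
zooplankton becomes 12*harvest_rate - 82.
Substituting into the clarity equation gives clarity = -24*harvest_rate + 178.
Solve -24*harvest_rate + 178 = 250: harvest_rate = (250 - 178) / -24 = -3.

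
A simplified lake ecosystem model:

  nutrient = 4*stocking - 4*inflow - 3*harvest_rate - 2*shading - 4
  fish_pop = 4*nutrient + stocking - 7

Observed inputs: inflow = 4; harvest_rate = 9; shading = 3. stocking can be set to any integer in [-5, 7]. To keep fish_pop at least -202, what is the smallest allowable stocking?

Substituting into the nutrient equation gives nutrient = 4*stocking - 53.
Substituting into the fish_pop equation gives fish_pop = 17*stocking - 219.
Require 17*stocking - 219 ≥ -202, so stocking ≥ 1.
The smallest integer in [-5, 7] satisfying this is 1.

stocking = 1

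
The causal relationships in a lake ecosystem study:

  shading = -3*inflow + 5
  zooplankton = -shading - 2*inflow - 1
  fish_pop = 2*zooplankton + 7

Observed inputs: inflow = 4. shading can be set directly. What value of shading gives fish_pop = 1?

Intervening on shading fixes its value directly, overriding its dependence on inflow.
Substituting into the zooplankton equation gives zooplankton = -shading - 9.
Substituting into the fish_pop equation gives fish_pop = -2*shading - 11.
Solve -2*shading - 11 = 1: shading = (1 + 11) / -2 = -6.

shading = -6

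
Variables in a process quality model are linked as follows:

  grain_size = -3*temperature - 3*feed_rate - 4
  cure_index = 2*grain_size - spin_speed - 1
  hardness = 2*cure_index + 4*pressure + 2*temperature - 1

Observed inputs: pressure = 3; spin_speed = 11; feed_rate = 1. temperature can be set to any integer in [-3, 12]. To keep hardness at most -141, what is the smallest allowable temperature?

temperature = 10

Substituting into the grain_size equation gives grain_size = -3*temperature - 7.
So cure_index = -6*temperature - 26.
This gives hardness = -10*temperature - 41.
Require -10*temperature - 41 ≤ -141, so temperature ≥ 10.
The smallest integer in [-3, 12] satisfying this is 10.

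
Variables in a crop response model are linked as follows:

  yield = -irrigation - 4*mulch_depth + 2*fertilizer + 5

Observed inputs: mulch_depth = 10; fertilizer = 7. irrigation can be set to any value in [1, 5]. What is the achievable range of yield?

-26 to -22

Substituting into the yield equation gives yield = -irrigation - 21.
Linear in irrigation, so extremes are at the endpoints: irrigation = 1 gives yield = -22; irrigation = 5 gives yield = -26.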